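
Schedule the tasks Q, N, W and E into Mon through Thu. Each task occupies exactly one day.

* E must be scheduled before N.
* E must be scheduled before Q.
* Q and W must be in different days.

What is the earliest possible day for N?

Tue

Precedence pushes N to at least Tue.
N at Tue is achievable: W=Mon; N=Tue; E=Mon; Q=Tue.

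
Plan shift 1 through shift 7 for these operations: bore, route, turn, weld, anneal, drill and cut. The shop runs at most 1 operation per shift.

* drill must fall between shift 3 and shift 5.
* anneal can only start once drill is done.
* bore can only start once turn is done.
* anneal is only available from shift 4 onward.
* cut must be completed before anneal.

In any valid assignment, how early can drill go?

shift 3

Drill is available from shift 3; drill's own window allows nothing later than shift 5.
drill at shift 3 is achievable: drill -> shift 3; route -> shift 6; cut -> shift 2; anneal -> shift 4; bore -> shift 5; weld -> shift 7; turn -> shift 1.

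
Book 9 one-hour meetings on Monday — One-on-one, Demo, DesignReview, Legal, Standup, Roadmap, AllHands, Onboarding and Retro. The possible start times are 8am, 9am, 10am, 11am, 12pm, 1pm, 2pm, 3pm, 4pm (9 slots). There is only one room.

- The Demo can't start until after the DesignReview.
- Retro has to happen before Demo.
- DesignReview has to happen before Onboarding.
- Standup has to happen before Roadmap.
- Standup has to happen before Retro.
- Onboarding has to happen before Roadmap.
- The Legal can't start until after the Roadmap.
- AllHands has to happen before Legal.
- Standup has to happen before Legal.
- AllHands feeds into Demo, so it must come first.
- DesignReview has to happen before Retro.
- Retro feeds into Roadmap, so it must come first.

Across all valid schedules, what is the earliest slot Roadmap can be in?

Precedence pushes Roadmap to at least 10am; downstream work caps Roadmap at 3pm.
Roadmap at 12pm is achievable: One-on-one in 4pm, Legal in 3pm, Standup in 9am, Onboarding in 11am, DesignReview in 8am, AllHands in 1pm, Retro in 10am, Roadmap in 12pm, Demo in 2pm.
Nothing earlier works — the capacity limit rule out every slot before 12pm.

12pm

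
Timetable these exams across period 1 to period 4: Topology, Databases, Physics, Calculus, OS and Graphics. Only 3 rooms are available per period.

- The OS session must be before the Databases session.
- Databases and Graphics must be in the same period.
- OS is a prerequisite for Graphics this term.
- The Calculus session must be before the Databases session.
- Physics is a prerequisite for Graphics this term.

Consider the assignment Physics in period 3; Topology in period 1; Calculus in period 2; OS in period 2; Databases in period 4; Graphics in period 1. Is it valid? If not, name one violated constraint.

OS is a prerequisite for Graphics this term — violated.
Only 3 rooms are available per period — holds.
Databases and Graphics must be in the same period — violated.
The OS session must be before the Databases session — holds.
Physics is a prerequisite for Graphics this term — violated.
The Calculus session must be before the Databases session — holds.

No. Databases and Graphics must be in the same period is not satisfied.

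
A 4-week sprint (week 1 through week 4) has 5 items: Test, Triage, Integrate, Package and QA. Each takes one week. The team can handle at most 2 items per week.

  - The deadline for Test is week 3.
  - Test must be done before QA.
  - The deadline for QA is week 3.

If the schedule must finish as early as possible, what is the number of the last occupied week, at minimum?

The precedence chain requires at least 2 distinct weeks.
With at most 2 per week and 5 work items, at least 3 weeks are needed.
3 works (last occupied week: week 3): for example QA -> week 2; Test -> week 1; Package -> week 3; Integrate -> week 2; Triage -> week 1.

week 3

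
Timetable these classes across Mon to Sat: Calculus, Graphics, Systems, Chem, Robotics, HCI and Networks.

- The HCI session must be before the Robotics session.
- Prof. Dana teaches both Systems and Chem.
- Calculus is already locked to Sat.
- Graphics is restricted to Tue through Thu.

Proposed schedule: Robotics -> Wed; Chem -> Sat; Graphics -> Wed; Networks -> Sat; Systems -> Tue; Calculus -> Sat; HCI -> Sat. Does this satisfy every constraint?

Calculus is already locked to Sat — holds.
The HCI session must be before the Robotics session — violated.
Prof. Dana teaches both Systems and Chem — holds.
Graphics is restricted to Tue through Thu — holds.

Invalid. The HCI session must be before the Robotics session.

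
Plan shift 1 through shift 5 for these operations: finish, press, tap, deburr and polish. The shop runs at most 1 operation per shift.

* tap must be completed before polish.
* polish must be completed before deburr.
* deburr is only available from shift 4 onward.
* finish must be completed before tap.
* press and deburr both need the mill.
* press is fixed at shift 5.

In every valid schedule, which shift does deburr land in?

deburr's window is shift 4–shift 5.
press is fixed at shift 5, and deburr can't share a shift with press.
So deburr must be shift 4.

shift 4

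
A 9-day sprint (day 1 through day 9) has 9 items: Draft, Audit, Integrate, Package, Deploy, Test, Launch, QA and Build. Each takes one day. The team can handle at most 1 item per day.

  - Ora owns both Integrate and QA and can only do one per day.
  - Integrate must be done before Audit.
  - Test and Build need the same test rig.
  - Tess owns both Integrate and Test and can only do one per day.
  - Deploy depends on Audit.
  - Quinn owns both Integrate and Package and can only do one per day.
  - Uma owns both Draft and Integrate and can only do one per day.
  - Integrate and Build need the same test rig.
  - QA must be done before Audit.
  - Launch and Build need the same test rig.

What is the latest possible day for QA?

day 7

Downstream work caps QA at day 7.
QA at day 7 is achievable: Test=day 4, Package=day 3, Audit=day 8, Draft=day 2, Deploy=day 9, Launch=day 5, QA=day 7, Build=day 6, Integrate=day 1.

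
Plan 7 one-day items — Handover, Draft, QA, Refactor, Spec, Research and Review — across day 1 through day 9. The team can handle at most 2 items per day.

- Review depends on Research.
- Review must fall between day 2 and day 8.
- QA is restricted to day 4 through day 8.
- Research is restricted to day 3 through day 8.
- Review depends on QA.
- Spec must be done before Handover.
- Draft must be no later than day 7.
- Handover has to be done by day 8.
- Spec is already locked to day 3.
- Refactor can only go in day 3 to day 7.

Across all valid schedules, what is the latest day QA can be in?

day 7

QA is available from day 4; QA's own window allows nothing later than day 8; downstream work caps QA at day 7.
QA at day 7 is achievable: Review in day 8; Spec in day 3; Research in day 4; Refactor in day 3; Draft in day 1; Handover in day 4; QA in day 7.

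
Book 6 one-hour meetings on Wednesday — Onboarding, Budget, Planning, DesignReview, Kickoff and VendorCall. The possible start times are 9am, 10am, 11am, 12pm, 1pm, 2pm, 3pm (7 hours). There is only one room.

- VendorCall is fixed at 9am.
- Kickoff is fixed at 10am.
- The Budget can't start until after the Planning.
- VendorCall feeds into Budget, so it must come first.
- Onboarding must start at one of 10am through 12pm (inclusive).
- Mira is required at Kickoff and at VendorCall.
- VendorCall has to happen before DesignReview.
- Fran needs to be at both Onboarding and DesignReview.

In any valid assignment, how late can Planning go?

Downstream work caps Planning at 2pm.
Planning at 2pm is achievable: DesignReview=12pm; Planning=2pm; Kickoff=10am; Budget=3pm; Onboarding=11am; VendorCall=9am.

2pm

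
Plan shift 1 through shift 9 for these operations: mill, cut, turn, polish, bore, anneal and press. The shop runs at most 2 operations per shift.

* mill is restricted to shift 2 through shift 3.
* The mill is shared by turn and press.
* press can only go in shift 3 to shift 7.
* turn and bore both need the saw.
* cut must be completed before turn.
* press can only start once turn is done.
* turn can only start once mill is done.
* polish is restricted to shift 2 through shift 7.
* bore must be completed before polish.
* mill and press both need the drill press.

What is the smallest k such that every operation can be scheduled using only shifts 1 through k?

4 shifts

The precedence chain requires at least 3 distinct shifts.
With at most 2 per shift and 7 operations, at least 4 shifts are needed.
Propagating the time windows through the other constraints, press can't land before shift 4, so the schedule must run through at least shift 4.
4 works (last occupied shift: shift 4): for example bore in shift 1, cut in shift 1, press in shift 4, mill in shift 2, turn in shift 3, anneal in shift 3, polish in shift 2.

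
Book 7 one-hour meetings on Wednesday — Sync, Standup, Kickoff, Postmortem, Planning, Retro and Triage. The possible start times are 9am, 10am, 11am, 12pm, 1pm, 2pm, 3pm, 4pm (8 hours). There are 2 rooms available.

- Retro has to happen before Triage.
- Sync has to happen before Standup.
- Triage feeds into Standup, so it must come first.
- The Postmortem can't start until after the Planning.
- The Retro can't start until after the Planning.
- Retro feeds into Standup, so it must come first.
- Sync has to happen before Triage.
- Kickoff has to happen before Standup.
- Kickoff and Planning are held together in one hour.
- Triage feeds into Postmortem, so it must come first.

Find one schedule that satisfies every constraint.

Kickoff in 9am, Postmortem in 12pm, Triage in 11am, Sync in 10am, Standup in 12pm, Retro in 10am, Planning in 9am

Checking: Retro(10am) before Triage(11am); Planning(9am) before Postmortem(12pm); Kickoff(9am) before Standup(12pm); Sync(10am) before Triage(11am); Planning(9am) before Retro(10am); Triage(11am) before Standup(12pm); Retro(10am) before Standup(12pm); Triage(11am) before Postmortem(12pm); Sync(10am) before Standup(12pm); Kickoff = Planning = 9am; max 2 per hour (cap 2).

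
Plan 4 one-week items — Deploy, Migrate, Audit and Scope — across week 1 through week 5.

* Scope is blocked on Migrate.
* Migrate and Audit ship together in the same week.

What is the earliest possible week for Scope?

week 2

Precedence pushes Scope to at least week 2.
Scope at week 2 is achievable: Migrate in week 1; Scope in week 2; Audit in week 1; Deploy in week 1.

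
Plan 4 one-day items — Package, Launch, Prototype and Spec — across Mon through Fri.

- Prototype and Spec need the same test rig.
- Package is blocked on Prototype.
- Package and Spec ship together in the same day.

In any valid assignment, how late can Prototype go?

Downstream work caps Prototype at Thu.
Prototype at Thu is achievable: Prototype=Thu, Launch=Mon, Package=Fri, Spec=Fri.

Thu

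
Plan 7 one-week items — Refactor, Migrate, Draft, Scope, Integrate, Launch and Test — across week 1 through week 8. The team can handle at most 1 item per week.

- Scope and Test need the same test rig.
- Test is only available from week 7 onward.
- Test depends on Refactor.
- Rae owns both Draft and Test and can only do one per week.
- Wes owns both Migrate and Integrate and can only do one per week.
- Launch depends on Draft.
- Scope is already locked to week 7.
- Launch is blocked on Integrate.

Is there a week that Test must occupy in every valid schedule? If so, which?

week 8

Test's window is week 7–week 8.
Scope is fixed at week 7, and Test can't share a week with Scope.
So Test must be week 8.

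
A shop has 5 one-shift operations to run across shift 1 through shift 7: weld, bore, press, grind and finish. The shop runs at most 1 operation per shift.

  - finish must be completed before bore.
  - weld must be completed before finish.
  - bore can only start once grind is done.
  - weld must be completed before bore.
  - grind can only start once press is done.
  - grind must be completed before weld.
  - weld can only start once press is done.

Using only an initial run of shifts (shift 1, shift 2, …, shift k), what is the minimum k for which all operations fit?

5 shifts

The precedence chain requires at least 5 distinct shifts.
With at most 1 per shift and 5 operations, at least 5 shifts are needed.
5 works (last occupied shift: shift 5): for example bore in shift 5; press in shift 1; weld in shift 3; grind in shift 2; finish in shift 4.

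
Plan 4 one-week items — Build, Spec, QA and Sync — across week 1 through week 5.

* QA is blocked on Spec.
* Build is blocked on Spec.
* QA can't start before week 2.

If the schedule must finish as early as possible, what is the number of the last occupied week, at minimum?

week 2

The precedence chain requires at least 2 distinct weeks.
2 works (last occupied week: week 2): for example Sync in week 1, Spec in week 1, QA in week 2, Build in week 2.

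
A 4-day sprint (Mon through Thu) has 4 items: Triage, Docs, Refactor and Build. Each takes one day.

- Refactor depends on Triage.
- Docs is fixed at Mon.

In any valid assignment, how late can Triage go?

Downstream work caps Triage at Wed.
Triage at Wed is achievable: Triage in Wed, Docs in Mon, Build in Mon, Refactor in Thu.

Wed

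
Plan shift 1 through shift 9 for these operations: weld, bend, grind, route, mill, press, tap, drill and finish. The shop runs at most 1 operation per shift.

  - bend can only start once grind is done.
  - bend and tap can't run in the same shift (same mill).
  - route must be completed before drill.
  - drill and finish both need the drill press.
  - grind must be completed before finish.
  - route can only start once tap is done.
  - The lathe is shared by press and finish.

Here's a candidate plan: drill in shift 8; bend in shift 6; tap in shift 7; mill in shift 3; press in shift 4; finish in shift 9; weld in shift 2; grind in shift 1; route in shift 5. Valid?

No. route can only start once tap is done is not satisfied.

The lathe is shared by press and finish — holds.
route can only start once tap is done — violated.
bend can only start once grind is done — holds.
route must be completed before drill — holds.
The shop runs at most 1 operation per shift — holds.
drill and finish both need the drill press — holds.
grind must be completed before finish — holds.
bend and tap can't run in the same shift (same mill) — holds.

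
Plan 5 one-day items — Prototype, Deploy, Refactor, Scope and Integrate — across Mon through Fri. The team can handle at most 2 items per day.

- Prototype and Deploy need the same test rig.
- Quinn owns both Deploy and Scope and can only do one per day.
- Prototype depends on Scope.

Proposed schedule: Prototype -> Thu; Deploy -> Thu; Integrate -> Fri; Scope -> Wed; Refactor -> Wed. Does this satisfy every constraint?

The team can handle at most 2 items per day — holds.
Quinn owns both Deploy and Scope and can only do one per day — holds.
Prototype and Deploy need the same test rig — violated.
Prototype depends on Scope — holds.

Invalid. Prototype and Deploy need the same test rig.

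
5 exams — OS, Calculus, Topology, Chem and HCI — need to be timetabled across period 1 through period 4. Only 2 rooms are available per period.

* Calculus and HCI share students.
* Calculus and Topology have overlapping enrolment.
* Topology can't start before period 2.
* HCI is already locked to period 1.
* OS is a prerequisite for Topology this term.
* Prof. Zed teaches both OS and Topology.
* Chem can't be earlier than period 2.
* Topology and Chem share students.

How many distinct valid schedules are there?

Splitting on OS: it can be period 1 (12), period 2 (6), period 3 (3). Listing each branch's schedules as (Calculus, Topology, Chem, HCI) by period number:
OS=period 1: (2,3,2,1) (2,3,4,1) (2,4,2,1) (2,4,3,1) (3,2,3,1) (3,2,4,1) (3,4,2,1) (3,4,3,1) (4,2,3,1) (4,2,4,1) (4,3,2,1) (4,3,4,1) — 12.
OS=period 2: (2,3,4,1) (2,4,3,1) (3,4,2,1) (3,4,3,1) (4,3,2,1) (4,3,4,1) — 6.
OS=period 3: (2,4,2,1) (2,4,3,1) (3,4,2,1) — 3.
Summing: 12 + 6 + 3 = 21.

21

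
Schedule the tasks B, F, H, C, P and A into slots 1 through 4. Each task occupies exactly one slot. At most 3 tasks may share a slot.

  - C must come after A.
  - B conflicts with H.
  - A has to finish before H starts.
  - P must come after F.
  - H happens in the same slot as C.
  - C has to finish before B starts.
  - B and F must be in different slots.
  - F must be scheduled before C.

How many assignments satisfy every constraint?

16

Splitting on B: it can be 3 (3), 4 (13). Listing each branch's schedules as (F, H, C, P, A):
B=3: (1,2,2,2,1) (1,2,2,3,1) (1,2,2,4,1) — 3.
B=4: (1,2,2,2,1) (1,2,2,3,1) (1,2,2,4,1) (1,3,3,2,1) (1,3,3,2,2) (1,3,3,3,1) (1,3,3,3,2) (1,3,3,4,1) (1,3,3,4,2) (2,3,3,3,1) (2,3,3,3,2) (2,3,3,4,1) (2,3,3,4,2) — 13.
Summing: 3 + 13 = 16.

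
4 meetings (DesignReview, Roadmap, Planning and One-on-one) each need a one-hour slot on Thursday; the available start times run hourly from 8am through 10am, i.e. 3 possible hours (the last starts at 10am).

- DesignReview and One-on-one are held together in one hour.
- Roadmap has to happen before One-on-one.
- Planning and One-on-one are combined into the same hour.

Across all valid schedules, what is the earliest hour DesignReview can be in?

9am

DesignReview must be in the same hour as One-on-one, which can't be before 9am, so DesignReview is at least 9am.
DesignReview at 9am is achievable: Roadmap=8am; DesignReview=9am; One-on-one=9am; Planning=9am.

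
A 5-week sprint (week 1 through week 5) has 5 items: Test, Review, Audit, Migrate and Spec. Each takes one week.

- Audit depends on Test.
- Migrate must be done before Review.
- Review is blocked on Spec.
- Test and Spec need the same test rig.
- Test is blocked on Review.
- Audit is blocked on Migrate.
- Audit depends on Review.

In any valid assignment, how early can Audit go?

week 4

Precedence pushes Audit to at least week 4.
Audit at week 4 is achievable: Review -> week 2; Spec -> week 1; Migrate -> week 1; Test -> week 3; Audit -> week 4.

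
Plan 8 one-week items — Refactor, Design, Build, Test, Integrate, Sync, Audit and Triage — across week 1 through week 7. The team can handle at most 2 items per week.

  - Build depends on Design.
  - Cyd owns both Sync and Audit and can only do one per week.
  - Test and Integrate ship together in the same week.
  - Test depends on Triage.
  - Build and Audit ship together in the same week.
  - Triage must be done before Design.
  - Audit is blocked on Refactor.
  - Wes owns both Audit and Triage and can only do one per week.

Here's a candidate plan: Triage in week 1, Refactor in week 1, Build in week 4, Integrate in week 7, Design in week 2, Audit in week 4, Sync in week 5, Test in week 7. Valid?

Build and Audit ship together in the same week — holds.
Wes owns both Audit and Triage and can only do one per week — holds.
Test depends on Triage — holds.
Triage must be done before Design — holds.
Audit is blocked on Refactor — holds.
The team can handle at most 2 items per week — holds.
Cyd owns both Sync and Audit and can only do one per week — holds.
Test and Integrate ship together in the same week — holds.
Build depends on Design — holds.

Valid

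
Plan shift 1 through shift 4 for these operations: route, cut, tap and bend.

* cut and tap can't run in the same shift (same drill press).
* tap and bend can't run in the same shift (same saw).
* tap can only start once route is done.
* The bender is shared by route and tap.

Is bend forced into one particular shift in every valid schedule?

bend can be shift 1 (e.g. tap in shift 2, route in shift 1, bend in shift 1, cut in shift 1) or shift 2 (e.g. bend=shift 2, tap=shift 3, cut=shift 1, route=shift 1).

No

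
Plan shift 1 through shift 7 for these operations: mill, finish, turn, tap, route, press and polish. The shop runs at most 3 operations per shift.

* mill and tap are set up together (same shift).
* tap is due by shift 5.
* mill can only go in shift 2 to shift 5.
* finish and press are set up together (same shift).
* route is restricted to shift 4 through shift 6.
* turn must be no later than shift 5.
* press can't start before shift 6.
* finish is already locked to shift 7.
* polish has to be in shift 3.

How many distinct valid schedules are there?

55

Splitting on mill: it can be shift 2 (15), shift 3 (12), shift 4 (14), shift 5 (14). Listing each branch's schedules as (finish, turn, tap, route, press, polish) by shift number:
mill=shift 2: (7,1,2,4,7,3) (7,1,2,5,7,3) (7,1,2,6,7,3) (7,2,2,4,7,3) (7,2,2,5,7,3) (7,2,2,6,7,3) (7,3,2,4,7,3) (7,3,2,5,7,3) (7,3,2,6,7,3) (7,4,2,4,7,3) (7,4,2,5,7,3) (7,4,2,6,7,3) (7,5,2,4,7,3) (7,5,2,5,7,3) (7,5,2,6,7,3) — 15.
mill=shift 3: (7,1,3,4,7,3) (7,1,3,5,7,3) (7,1,3,6,7,3) (7,2,3,4,7,3) (7,2,3,5,7,3) (7,2,3,6,7,3) (7,4,3,4,7,3) (7,4,3,5,7,3) (7,4,3,6,7,3) (7,5,3,4,7,3) (7,5,3,5,7,3) (7,5,3,6,7,3) — 12.
mill=shift 4: (7,1,4,4,7,3) (7,1,4,5,7,3) (7,1,4,6,7,3) (7,2,4,4,7,3) (7,2,4,5,7,3) (7,2,4,6,7,3) (7,3,4,4,7,3) (7,3,4,5,7,3) (7,3,4,6,7,3) (7,4,4,5,7,3) (7,4,4,6,7,3) (7,5,4,4,7,3) (7,5,4,5,7,3) (7,5,4,6,7,3) — 14.
mill=shift 5: (7,1,5,4,7,3) (7,1,5,5,7,3) (7,1,5,6,7,3) (7,2,5,4,7,3) (7,2,5,5,7,3) (7,2,5,6,7,3) (7,3,5,4,7,3) (7,3,5,5,7,3) (7,3,5,6,7,3) (7,4,5,4,7,3) (7,4,5,5,7,3) (7,4,5,6,7,3) (7,5,5,4,7,3) (7,5,5,6,7,3) — 14.
Summing: 15 + 12 + 14 + 14 = 55.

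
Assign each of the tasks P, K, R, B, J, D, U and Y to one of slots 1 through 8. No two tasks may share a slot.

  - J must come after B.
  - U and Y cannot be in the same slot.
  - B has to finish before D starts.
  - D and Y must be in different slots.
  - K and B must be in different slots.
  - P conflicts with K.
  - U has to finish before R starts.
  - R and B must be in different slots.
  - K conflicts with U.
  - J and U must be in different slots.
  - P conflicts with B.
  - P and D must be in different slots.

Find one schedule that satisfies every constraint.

B=1, J=4, D=5, Y=8, R=3, K=7, P=6, U=2

Checking: U(2) before R(3); B(1) before D(5); B(1) before J(4); K(7) != B(1); U(2) != Y(8); P(6) != D(5); P(6) != B(1); D(5) != Y(8); R(3) != B(1); K(7) != U(2); J(4) != U(2); P(6) != K(7); max 1 per slot (cap 1).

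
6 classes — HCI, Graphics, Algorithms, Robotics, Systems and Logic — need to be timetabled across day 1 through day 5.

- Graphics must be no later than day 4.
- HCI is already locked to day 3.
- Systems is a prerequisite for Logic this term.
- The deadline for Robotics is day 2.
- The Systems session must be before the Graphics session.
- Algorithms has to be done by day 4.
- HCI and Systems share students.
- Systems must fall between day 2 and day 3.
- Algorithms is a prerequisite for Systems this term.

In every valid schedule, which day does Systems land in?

Systems's window is day 2–day 3.
HCI is fixed at day 3, and Systems can't share a day with HCI.
So Systems must be day 2.

day 2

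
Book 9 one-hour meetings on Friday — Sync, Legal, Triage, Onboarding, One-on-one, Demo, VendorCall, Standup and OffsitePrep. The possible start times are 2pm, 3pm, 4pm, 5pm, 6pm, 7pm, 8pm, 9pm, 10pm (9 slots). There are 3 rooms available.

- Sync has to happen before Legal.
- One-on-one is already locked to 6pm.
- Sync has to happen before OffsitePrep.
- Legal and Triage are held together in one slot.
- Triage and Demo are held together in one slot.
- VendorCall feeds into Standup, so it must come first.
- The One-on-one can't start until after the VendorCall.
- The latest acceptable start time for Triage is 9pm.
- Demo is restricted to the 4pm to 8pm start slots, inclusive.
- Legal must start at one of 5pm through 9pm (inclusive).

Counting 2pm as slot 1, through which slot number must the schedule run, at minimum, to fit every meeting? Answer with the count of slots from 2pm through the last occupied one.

5 slots

The precedence chain requires at least 2 distinct slots.
With at most 3 per slot and 9 meetings, at least 3 slots are needed.
One-on-one can't be placed before 6pm — that is slot 5 counting from 2pm — so the schedule must run through at least 5 slots.
5 works (last occupied slot: 6pm): for example Sync in 2pm; Onboarding in 2pm; Legal in 5pm; Triage in 5pm; One-on-one in 6pm; OffsitePrep in 3pm; Demo in 5pm; VendorCall in 2pm; Standup in 3pm.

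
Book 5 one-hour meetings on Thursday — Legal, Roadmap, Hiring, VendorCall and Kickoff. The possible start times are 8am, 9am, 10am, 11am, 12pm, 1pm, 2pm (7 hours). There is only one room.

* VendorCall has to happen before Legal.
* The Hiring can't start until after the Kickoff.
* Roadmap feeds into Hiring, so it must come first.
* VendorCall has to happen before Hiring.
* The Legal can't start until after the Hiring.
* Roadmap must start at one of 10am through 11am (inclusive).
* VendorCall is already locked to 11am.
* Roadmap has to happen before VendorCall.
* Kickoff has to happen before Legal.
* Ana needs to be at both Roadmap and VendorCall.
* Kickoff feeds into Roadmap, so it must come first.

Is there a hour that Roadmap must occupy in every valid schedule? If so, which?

Roadmap's window is 10am–11am.
VendorCall is fixed at 11am, and Roadmap can't share a hour with VendorCall.
So Roadmap must be 10am.

10am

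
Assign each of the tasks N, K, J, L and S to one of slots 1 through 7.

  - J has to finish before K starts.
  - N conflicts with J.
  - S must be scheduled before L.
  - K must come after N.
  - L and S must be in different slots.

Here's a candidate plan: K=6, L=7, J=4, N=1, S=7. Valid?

J has to finish before K starts — holds.
N conflicts with J — holds.
K must come after N — holds.
L and S must be in different slots — violated.
S must be scheduled before L — violated.

No — it violates: L and S must be in different slots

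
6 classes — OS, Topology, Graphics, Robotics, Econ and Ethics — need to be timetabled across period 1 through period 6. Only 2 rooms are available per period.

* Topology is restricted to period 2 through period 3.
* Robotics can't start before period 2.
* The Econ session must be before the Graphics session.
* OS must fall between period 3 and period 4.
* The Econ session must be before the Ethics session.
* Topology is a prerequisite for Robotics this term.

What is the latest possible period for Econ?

Downstream work caps Econ at period 5.
Econ at period 5 is achievable: Topology in period 2, Econ in period 5, Graphics in period 6, Robotics in period 3, Ethics in period 6, OS in period 3.

period 5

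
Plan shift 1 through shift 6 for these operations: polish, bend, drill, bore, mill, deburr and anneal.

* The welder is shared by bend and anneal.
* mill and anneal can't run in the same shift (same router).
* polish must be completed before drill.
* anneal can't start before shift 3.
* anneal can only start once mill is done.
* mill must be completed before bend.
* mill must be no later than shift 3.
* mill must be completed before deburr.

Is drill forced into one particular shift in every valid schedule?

drill can be shift 2 (e.g. polish in shift 1; mill in shift 1; bore in shift 1; drill in shift 2; deburr in shift 2; anneal in shift 3; bend in shift 2) or shift 3 (e.g. mill -> shift 1, polish -> shift 1, deburr -> shift 2, bend -> shift 2, anneal -> shift 3, drill -> shift 3, bore -> shift 1).

No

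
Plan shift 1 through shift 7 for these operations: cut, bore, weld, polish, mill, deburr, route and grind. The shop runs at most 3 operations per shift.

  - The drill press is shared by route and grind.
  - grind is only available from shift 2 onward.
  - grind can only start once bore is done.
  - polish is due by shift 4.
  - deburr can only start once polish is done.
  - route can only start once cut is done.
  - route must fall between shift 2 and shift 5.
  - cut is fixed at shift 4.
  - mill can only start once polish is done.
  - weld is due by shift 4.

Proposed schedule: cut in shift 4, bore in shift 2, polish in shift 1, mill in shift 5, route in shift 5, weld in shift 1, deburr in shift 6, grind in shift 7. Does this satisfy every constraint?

Valid

route can only start once cut is done — holds.
polish is due by shift 4 — holds.
grind can only start once bore is done — holds.
mill can only start once polish is done — holds.
The drill press is shared by route and grind — holds.
cut is fixed at shift 4 — holds.
weld is due by shift 4 — holds.
grind is only available from shift 2 onward — holds.
The shop runs at most 3 operations per shift — holds.
deburr can only start once polish is done — holds.
route must fall between shift 2 and shift 5 — holds.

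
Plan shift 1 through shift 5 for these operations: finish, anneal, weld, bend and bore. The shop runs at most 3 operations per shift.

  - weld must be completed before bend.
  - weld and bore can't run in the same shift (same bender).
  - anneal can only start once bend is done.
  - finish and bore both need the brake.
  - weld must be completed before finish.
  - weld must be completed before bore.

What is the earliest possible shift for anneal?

shift 3

Precedence pushes anneal to at least shift 3.
anneal at shift 3 is achievable: bend=shift 2, weld=shift 1, bore=shift 3, finish=shift 2, anneal=shift 3.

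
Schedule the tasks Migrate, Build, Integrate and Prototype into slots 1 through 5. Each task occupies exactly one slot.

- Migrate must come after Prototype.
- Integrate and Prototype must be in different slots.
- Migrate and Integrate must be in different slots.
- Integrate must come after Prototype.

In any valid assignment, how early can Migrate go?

Precedence pushes Migrate to at least 2.
Migrate at 2 is achievable: Integrate -> 3, Prototype -> 1, Migrate -> 2, Build -> 1.

2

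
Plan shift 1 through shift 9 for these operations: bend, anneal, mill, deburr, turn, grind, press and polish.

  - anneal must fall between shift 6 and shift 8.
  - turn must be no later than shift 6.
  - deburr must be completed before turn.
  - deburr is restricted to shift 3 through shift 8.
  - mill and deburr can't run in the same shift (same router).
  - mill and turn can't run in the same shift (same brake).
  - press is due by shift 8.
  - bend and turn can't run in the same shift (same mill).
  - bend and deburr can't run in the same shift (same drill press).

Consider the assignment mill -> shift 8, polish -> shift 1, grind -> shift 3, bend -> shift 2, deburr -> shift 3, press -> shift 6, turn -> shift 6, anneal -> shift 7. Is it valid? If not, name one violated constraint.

Valid

anneal must fall between shift 6 and shift 8 — holds.
bend and turn can't run in the same shift (same mill) — holds.
press is due by shift 8 — holds.
bend and deburr can't run in the same shift (same drill press) — holds.
mill and deburr can't run in the same shift (same router) — holds.
turn must be no later than shift 6 — holds.
deburr must be completed before turn — holds.
mill and turn can't run in the same shift (same brake) — holds.
deburr is restricted to shift 3 through shift 8 — holds.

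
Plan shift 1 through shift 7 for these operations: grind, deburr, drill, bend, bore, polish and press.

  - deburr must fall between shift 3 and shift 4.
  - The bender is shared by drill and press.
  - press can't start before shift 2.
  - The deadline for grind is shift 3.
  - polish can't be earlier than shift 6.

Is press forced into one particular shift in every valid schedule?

press can be shift 2 (e.g. drill=shift 1; deburr=shift 3; press=shift 2; grind=shift 1; bend=shift 1; bore=shift 1; polish=shift 6) or shift 3 (e.g. press=shift 3; bend=shift 1; deburr=shift 3; grind=shift 1; drill=shift 1; polish=shift 6; bore=shift 1).

No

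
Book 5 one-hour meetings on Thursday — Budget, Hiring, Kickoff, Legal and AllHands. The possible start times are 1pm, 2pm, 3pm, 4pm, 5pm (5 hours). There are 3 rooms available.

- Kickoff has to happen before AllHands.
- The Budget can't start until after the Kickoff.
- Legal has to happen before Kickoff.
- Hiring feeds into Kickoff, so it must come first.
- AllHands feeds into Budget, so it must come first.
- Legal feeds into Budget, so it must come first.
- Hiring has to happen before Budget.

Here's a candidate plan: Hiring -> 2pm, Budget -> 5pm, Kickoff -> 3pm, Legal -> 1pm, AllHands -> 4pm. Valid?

Yes, all constraints hold

Legal feeds into Budget, so it must come first — holds.
The Budget can't start until after the Kickoff — holds.
AllHands feeds into Budget, so it must come first — holds.
Legal has to happen before Kickoff — holds.
Kickoff has to happen before AllHands — holds.
Hiring feeds into Kickoff, so it must come first — holds.
There are 3 rooms available — holds.
Hiring has to happen before Budget — holds.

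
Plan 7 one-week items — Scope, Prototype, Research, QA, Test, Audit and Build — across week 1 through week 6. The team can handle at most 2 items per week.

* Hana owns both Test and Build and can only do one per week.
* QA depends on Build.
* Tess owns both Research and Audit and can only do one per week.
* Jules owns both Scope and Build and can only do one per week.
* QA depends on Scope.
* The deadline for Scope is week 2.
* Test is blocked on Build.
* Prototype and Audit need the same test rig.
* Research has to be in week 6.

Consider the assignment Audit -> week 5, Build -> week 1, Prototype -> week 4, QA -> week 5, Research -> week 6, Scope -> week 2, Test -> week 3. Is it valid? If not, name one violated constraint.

Yes

Hana owns both Test and Build and can only do one per week — holds.
The team can handle at most 2 items per week — holds.
The deadline for Scope is week 2 — holds.
QA depends on Scope — holds.
Research has to be in week 6 — holds.
QA depends on Build — holds.
Tess owns both Research and Audit and can only do one per week — holds.
Prototype and Audit need the same test rig — holds.
Test is blocked on Build — holds.
Jules owns both Scope and Build and can only do one per week — holds.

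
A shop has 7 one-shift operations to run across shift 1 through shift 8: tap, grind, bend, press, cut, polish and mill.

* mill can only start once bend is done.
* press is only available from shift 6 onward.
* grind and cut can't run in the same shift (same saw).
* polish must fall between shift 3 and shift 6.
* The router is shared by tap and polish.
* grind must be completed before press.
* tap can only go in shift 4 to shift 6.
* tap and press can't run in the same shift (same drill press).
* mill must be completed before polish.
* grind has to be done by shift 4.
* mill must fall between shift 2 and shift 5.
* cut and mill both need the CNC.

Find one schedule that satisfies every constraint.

bend in shift 1, cut in shift 3, press in shift 6, mill in shift 2, grind in shift 1, tap in shift 4, polish in shift 3

Checking: grind(shift 1) before press(shift 6); bend(shift 1) before mill(shift 2); mill(shift 2) before polish(shift 3); tap(shift 4) != polish(shift 3); grind(shift 1) != cut(shift 3); tap(shift 4) != press(shift 6); cut(shift 3) != mill(shift 2); mill=shift 2 in [shift 2,shift 5]; grind=shift 1 in [shift 1,shift 4]; polish=shift 3 in [shift 3,shift 6]; tap=shift 4 in [shift 4,shift 6]; press=shift 6 in [shift 6,shift 8].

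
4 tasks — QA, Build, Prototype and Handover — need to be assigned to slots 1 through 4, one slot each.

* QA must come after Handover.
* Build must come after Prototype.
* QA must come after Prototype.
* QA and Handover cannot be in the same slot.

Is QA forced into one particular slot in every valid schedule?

QA can be 2 (e.g. Prototype -> 1; Build -> 2; QA -> 2; Handover -> 1) or 3 (e.g. Handover in 1; Build in 2; Prototype in 1; QA in 3).

No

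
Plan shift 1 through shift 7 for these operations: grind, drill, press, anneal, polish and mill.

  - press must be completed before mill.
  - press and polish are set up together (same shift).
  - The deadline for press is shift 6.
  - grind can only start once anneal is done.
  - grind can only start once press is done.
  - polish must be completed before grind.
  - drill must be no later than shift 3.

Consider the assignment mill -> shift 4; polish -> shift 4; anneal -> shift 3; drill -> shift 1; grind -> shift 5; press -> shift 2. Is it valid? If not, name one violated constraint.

The deadline for press is shift 6 — holds.
press and polish are set up together (same shift) — violated.
polish must be completed before grind — holds.
grind can only start once press is done — holds.
press must be completed before mill — holds.
drill must be no later than shift 3 — holds.
grind can only start once anneal is done — holds.

Invalid. press and polish are set up together (same shift).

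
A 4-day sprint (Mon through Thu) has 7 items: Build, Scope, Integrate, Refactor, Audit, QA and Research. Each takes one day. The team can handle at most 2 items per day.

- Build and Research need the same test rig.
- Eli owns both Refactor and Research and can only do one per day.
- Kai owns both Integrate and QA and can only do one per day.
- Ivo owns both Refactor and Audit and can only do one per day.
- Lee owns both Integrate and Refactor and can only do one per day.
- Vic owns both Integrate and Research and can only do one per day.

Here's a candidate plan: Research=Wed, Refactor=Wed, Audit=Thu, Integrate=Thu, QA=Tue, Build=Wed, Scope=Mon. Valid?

No. Build and Research need the same test rig is not satisfied.

Kai owns both Integrate and QA and can only do one per day — holds.
Build and Research need the same test rig — violated.
Lee owns both Integrate and Refactor and can only do one per day — holds.
Eli owns both Refactor and Research and can only do one per day — violated.
Ivo owns both Refactor and Audit and can only do one per day — holds.
Vic owns both Integrate and Research and can only do one per day — holds.
The team can handle at most 2 items per day — violated.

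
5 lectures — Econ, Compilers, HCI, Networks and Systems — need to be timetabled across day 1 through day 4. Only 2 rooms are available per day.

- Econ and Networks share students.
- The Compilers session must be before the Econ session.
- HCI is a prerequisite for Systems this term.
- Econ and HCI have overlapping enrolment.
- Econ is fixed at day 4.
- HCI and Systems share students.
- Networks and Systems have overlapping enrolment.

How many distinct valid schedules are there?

Splitting on Compilers: it can be day 1 (12), day 2 (13), day 3 (14). Listing each branch's schedules as (Econ, HCI, Networks, Systems) by day number:
Compilers=day 1: (4,1,2,3) (4,1,2,4) (4,1,3,2) (4,1,3,4) (4,2,1,3) (4,2,1,4) (4,2,2,3) (4,2,2,4) (4,2,3,4) (4,3,1,4) (4,3,2,4) (4,3,3,4) — 12.
Compilers=day 2: (4,1,1,2) (4,1,1,3) (4,1,1,4) (4,1,2,3) (4,1,2,4) (4,1,3,2) (4,1,3,4) (4,2,1,3) (4,2,1,4) (4,2,3,4) (4,3,1,4) (4,3,2,4) (4,3,3,4) — 13.
Compilers=day 3: (4,1,1,2) (4,1,1,3) (4,1,1,4) (4,1,2,3) (4,1,2,4) (4,1,3,2) (4,1,3,4) (4,2,1,3) (4,2,1,4) (4,2,2,3) (4,2,2,4) (4,2,3,4) (4,3,1,4) (4,3,2,4) — 14.
Summing: 12 + 13 + 14 = 39.

39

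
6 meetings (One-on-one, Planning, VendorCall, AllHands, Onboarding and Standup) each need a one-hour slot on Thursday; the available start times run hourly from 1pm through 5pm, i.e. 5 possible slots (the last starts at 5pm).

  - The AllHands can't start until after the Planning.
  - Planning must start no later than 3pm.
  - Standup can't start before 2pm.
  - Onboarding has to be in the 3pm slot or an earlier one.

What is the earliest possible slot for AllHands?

Precedence pushes AllHands to at least 2pm.
AllHands at 2pm is achievable: Onboarding in 1pm, One-on-one in 1pm, VendorCall in 1pm, Standup in 2pm, AllHands in 2pm, Planning in 1pm.

2pm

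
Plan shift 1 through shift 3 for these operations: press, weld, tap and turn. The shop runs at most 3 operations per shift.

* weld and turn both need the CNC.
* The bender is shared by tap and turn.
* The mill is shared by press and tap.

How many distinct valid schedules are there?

Splitting on press: it can be shift 1 (8), shift 2 (8), shift 3 (8). Listing each branch's schedules as (weld, tap, turn) by shift number:
press=shift 1: (1,2,3) (1,3,2) (2,2,1) (2,2,3) (2,3,1) (3,2,1) (3,3,1) (3,3,2) — 8.
press=shift 2: (1,1,2) (1,1,3) (1,3,2) (2,1,3) (2,3,1) (3,1,2) (3,3,1) (3,3,2) — 8.
press=shift 3: (1,1,2) (1,1,3) (1,2,3) (2,1,3) (2,2,1) (2,2,3) (3,1,2) (3,2,1) — 8.
Summing: 8 + 8 + 8 = 24.

24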